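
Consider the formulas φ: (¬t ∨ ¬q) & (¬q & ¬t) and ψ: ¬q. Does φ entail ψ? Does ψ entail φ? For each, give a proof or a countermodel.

Not equivalent: only (⇒) holds.

[⇐] This fails. Under q = F, t = T, the left side is false but the right side is true.

[⇒] Assume the antecedent. If q is true, the antecedent cannot hold. If q is false, ¬q reduces to true regardless of the other variables. Either way ¬q holds.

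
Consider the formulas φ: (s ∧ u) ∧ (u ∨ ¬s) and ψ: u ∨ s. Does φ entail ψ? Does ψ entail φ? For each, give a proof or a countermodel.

The forward direction holds; the converse fails.

[⇒] Assume the antecedent. If s is true, u ∨ s reduces to true regardless of the other variables. If s is false, the antecedent cannot hold. Either way u ∨ s holds.

[⇐] This fails. Under s = T, u = F, the left side is false but the right side is true.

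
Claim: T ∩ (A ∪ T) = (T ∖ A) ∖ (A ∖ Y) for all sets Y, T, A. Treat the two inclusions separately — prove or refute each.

(⊆) fails; (⊇) holds.

(⟹) This inclusion fails. Take Y = ∅, T = {1}, A = {1}; then 1 ∈ T ∩ (A ∪ T) but 1 ∉ (T ∖ A) ∖ (A ∖ Y).

(⟸) Let x ∈ (T ∖ A) ∖ (A ∖ Y). Then either x ∈ T and x ∉ Y, A; or x ∈ Y ∩ T and x ∉ A. In each case x ∈ T ∩ (A ∪ T), so (T ∖ A) ∖ (A ∖ Y) ⊆ T ∩ (A ∪ T).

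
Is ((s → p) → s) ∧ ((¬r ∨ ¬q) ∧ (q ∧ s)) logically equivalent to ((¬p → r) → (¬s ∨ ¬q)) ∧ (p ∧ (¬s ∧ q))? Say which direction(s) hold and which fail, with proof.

(⇒) This fails. Under q = T, s = T, r = F, p = T, the left side is true but the right side is false.

(⇐) This fails. Under q = T, s = F, r = F, p = T, the left side is false but the right side is true.

Neither implication holds.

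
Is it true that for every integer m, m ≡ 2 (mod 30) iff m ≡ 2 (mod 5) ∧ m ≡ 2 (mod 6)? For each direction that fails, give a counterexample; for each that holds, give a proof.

(→) Suppose m ≡ 2 (mod 30); write m = 30j + 2. Since 5 ∣ 30, reducing mod 5 gives m ≡ 2 (mod 5); since 6 ∣ 30, reducing mod 6 gives m ≡ 2 (mod 6).

(←) Conversely, if m ≡ 2 (mod 5) and m ≡ 2 (mod 6), then by the Chinese remainder theorem m ≡ 2 (mod 30). This is exactly m ≡ 2 (mod 30).

The biconditional holds.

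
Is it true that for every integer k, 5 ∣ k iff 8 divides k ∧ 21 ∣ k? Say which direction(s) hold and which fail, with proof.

(⇒) fails and (⇐) fails.

[⇒] This fails: take k = 5. Certainly 5 ∣ 5, but 8 ∤ 5.

[⇐] This fails: take k = 168. Both 8 ∣ 168 and 21 ∣ 168, yet 168 is not a multiple of 5 (since 168 = 33·5 + 3), so 5 ∤ 168.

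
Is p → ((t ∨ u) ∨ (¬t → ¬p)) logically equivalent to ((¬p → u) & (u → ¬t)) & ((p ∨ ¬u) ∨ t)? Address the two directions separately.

(→) This fails. Under p = F, t = F, u = F, the left side is true but the right side is false.

(←) This fails. Under p = T, t = F, u = F, the left side is false but the right side is true.

(⇒) fails and (⇐) fails.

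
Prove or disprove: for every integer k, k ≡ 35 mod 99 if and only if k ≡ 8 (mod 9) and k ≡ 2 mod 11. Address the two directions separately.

(→) Suppose k ≡ 35 (mod 99); write k = 99j + 35. Since 9 ∣ 99, reducing mod 9 gives k ≡ 35 ≡ 8 (mod 9); since 11 ∣ 99, reducing mod 11 gives k ≡ 35 ≡ 2 (mod 11).

(←) Conversely, if k ≡ 8 (mod 9) and k ≡ 2 (mod 11), then by the Chinese remainder theorem k ≡ 35 (mod 99). This is exactly k ≡ 35 (mod 99).

Both directions hold.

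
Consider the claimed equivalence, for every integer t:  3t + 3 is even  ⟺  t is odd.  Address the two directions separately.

Forward direction. Suppose 3t + 3 is even. Since 3 is odd, 3t and t have the same parity, so 3t + 3 ≡ t + 3 (mod 2). As 3 is odd, 3t + 3 is even exactly when t is odd. Thus t is odd.

Converse. Suppose t is odd; write t = 2j + 1. Then 3t + 3 = 3·(2j + 1) + 3 = 2·3j + 6, which is even.

The biconditional holds.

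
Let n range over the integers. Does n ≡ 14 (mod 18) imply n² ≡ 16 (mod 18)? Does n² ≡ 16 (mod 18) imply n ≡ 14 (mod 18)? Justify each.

(⇒) holds; (⇐) fails.

(⇒) Suppose n ≡ 14 (mod 18). Write n = 18j + 14. Then (18j + 14)² = 324j² + 504j + 196 = 18(18j² + 28j + 10) + 16, so n² ≡ 16 (mod 18).

(⇐) This fails: take n = 4. Then 4² = 16 ≡ 16 (mod 18), yet 4 ≡ 4 (mod 18), not 14.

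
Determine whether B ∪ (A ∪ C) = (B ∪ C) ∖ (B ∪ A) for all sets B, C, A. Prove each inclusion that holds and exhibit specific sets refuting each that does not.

(⊆) fails; (⊇) holds.

(⟹) This inclusion fails. Take B = {1}, C = ∅, A = ∅; then 1 ∈ B ∪ (A ∪ C) but 1 ∉ (B ∪ C) ∖ (B ∪ A).

(⟸) Let x ∈ (B ∪ C) ∖ (B ∪ A). Then x ∈ C and x ∉ B, A, from which x ∈ B ∪ (A ∪ C).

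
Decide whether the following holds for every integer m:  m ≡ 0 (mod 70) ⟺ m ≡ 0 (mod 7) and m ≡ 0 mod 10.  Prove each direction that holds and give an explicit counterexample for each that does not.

Both directions hold.

(⟹) Suppose m ≡ 0 (mod 70); write m = 70j + 0. Since 7 ∣ 70, reducing mod 7 gives m ≡ 0 (mod 7); since 10 ∣ 70, reducing mod 10 gives m ≡ 0 (mod 10).

(⟸) Conversely, if m ≡ 0 (mod 7) and m ≡ 0 (mod 10), then by the Chinese remainder theorem m ≡ 0 (mod 70). This is exactly m ≡ 0 (mod 70).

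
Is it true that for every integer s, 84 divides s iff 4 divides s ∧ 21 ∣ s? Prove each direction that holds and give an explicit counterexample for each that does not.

Both implications hold.

Forward direction. If 84 ∣ s, write s = 84q. Since 84 = 21·4, s = 4·(21q), so 4 ∣ s; and since 84 = 4·21, s = 21·(4q), so 21 ∣ s.

Converse. Suppose 4 ∣ s and 21 ∣ s. Any common multiple of 4 and 21 is a multiple of their lcm; here gcd(4, 21) = 1, so lcm(4, 21) = 4·21 = 84, so 84 ∣ s.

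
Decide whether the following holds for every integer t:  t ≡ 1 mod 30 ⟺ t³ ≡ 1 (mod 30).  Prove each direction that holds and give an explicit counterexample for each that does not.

Both directions hold.

Forward direction. Suppose t ≡ 1 mod 30. Write t = 30j + 1. Then (30j + 1)³ = 27000j³ + 2700j² + 90j + 1 = 30(900j³ + 90j² + 3j) + 1, so t³ ≡ 1 (mod 30).

Converse. Suppose t³ ≡ 1 (mod 30). The only residue r in {0, …, 29} with r³ ≡ 1 (mod 30) is r = 1, so t ≡ 1 (mod 30).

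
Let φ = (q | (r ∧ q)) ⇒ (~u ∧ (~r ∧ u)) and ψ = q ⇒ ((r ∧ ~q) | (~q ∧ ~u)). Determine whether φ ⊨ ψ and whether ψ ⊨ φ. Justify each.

The biconditional holds.

(⇐) Assume the antecedent. If q is true, the antecedent cannot hold. If q is false, the consequent reduces to true regardless of the other variables. Either way the consequent holds.

(⇒) Assume the antecedent. If q is true, the antecedent cannot hold. If q is false, q ⇒ ((r ∧ ~q) | (~q ∧ ~u)) reduces to true regardless of the other variables. Either way q ⇒ ((r ∧ ~q) | (~q ∧ ~u)) holds.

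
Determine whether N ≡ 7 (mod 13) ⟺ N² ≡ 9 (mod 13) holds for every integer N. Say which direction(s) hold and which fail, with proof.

Forward direction. This fails: take N = 7. Then 7 ≡ 7 (mod 13), but 7² = 49 ≡ 10 (mod 13), not 9.

Converse. This fails: take N = 3. Then 3² = 9 ≡ 9 (mod 13), yet 3 ≡ 3 (mod 13), not 7.

Both directions fail.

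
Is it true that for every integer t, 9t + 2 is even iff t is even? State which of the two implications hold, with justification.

Converse. Suppose t is even; write t = 2j. Then 9t + 2 = 9·(2j) + 2 = 2·9j + 2, which is even.

Forward direction. Suppose 9t + 2 is even. Since 9 is odd, 9t and t have the same parity, so 9t + 2 ≡ t + 2 (mod 2). As 2 is even, 9t + 2 is even exactly when t is even. Thus t is even.

Both directions hold; the statement is true.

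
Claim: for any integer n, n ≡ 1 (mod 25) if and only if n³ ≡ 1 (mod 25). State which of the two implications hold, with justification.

(←) Suppose n³ ≡ 1 (mod 25). The only residue r in {0, …, 24} with r³ ≡ 1 (mod 25) is r = 1, so n ≡ 1 (mod 25).

(→) Suppose n ≡ 1 (mod 25). Write n = 25j + 1. Then (25j + 1)³ = 15625j³ + 1875j² + 75j + 1 = 25(625j³ + 75j² + 3j) + 1, so n³ ≡ 1 (mod 25).

Both implications hold.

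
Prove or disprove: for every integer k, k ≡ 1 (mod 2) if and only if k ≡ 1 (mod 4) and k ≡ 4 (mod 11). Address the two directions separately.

Only the reverse direction holds.

Forward direction. This fails: k = 1 gives 1 ≡ 1 (mod 2) but 1 ≡ 1 (mod 11), so the conjunction on the right does not hold.

Converse. If k ≡ 1 (mod 4) and k ≡ 4 (mod 11), then by the Chinese remainder theorem k ≡ 37 (mod 44). Since 37 ≡ 1 (mod 2) and 2 ∣ 44, we get k ≡ 1 (mod 2).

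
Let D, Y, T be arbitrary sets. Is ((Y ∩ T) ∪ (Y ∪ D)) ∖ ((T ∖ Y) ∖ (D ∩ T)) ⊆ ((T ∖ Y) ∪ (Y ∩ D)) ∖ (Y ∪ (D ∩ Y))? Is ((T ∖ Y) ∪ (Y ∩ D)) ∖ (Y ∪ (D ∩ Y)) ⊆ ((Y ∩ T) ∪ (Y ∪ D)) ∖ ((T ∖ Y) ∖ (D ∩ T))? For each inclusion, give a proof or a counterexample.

Both inclusions fail.

(⊆) This inclusion fails. Take D = {1}, Y = ∅, T = ∅; then 1 ∈ ((Y ∩ T) ∪ (Y ∪ D)) ∖ ((T ∖ Y) ∖ (D ∩ T)) but 1 ∉ ((T ∖ Y) ∪ (Y ∩ D)) ∖ (Y ∪ (D ∩ Y)).

(⊇) This inclusion fails. Take D = ∅, Y = ∅, T = {1}; then 1 ∈ ((T ∖ Y) ∪ (Y ∩ D)) ∖ (Y ∪ (D ∩ Y)) but 1 ∉ ((Y ∩ T) ∪ (Y ∪ D)) ∖ ((T ∖ Y) ∖ (D ∩ T)).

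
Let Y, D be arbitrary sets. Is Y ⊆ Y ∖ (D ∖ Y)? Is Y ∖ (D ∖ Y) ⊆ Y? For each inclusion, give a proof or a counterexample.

Both inclusions hold; the sets are equal.

(⊆) Let x ∈ Y. Then either x ∈ Y and x ∉ D; or x ∈ Y ∩ D. In each case x ∈ Y ∖ (D ∖ Y), so Y ⊆ Y ∖ (D ∖ Y).

(⊇) Let x ∈ Y ∖ (D ∖ Y). Then either x ∈ Y and x ∉ D; or x ∈ Y ∩ D. In each case x ∈ Y, so Y ∖ (D ∖ Y) ⊆ Y.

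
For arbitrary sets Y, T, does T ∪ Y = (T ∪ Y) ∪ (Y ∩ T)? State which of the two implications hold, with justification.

Forward inclusion. Let x ∈ T ∪ Y. Then either x ∈ Y and x ∉ T; or x ∈ T and x ∉ Y; or x ∈ Y ∩ T. In each case x ∈ (T ∪ Y) ∪ (Y ∩ T), so T ∪ Y ⊆ (T ∪ Y) ∪ (Y ∩ T).

Reverse inclusion. Let x ∈ (T ∪ Y) ∪ (Y ∩ T). Then either x ∈ Y and x ∉ T; or x ∈ T and x ∉ Y; or x ∈ Y ∩ T. In each case x ∈ T ∪ Y, so (T ∪ Y) ∪ (Y ∩ T) ⊆ T ∪ Y.

Both inclusions hold.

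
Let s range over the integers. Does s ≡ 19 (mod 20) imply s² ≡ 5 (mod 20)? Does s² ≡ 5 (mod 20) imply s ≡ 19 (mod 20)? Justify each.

Neither direction holds.

[⇒] This fails: take s = 19. Then 19 ≡ 19 (mod 20), but 19² = 361 ≡ 1 (mod 20), not 5.

[⇐] This fails: take s = 5. Then 5² = 25 ≡ 5 (mod 20), yet 5 ≡ 5 (mod 20), not 19.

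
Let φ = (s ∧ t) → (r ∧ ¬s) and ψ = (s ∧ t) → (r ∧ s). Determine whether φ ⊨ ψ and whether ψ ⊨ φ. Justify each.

Forward direction. Assume the antecedent. If s is true, the antecedent forces (s = T, r = F, t = F) or (s = T, r = T, t = F), and (s ∧ t) → (r ∧ s) holds there. If s is false, (s ∧ t) → (r ∧ s) reduces to true regardless of the other variables. Either way (s ∧ t) → (r ∧ s) holds.

Converse. This fails. Under s = T, r = T, t = T, the left side is false but the right side is true.

Only the forward direction holds.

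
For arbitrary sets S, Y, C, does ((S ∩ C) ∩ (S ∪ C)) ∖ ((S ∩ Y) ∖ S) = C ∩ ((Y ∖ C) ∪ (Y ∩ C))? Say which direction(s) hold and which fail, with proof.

(⟹) This inclusion fails. Take S = {1}, Y = ∅, C = {1}; then 1 ∈ ((S ∩ C) ∩ (S ∪ C)) ∖ ((S ∩ Y) ∖ S) but 1 ∉ C ∩ ((Y ∖ C) ∪ (Y ∩ C)).

(⟸) This inclusion fails. Take S = ∅, Y = {1}, C = {1}; then 1 ∈ C ∩ ((Y ∖ C) ∪ (Y ∩ C)) but 1 ∉ ((S ∩ C) ∩ (S ∪ C)) ∖ ((S ∩ Y) ∖ S).

Both inclusions fail.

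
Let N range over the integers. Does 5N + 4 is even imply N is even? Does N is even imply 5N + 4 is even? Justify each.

Both directions hold.

(←) Suppose N is even; write N = 2j. Then 5N + 4 = 5·(2j) + 4 = 2·5j + 4, which is even.

(→) Suppose 5N + 4 is even. Since 5 is odd, 5N and N have the same parity, so 5N + 4 ≡ N + 4 (mod 2). As 4 is even, 5N + 4 is even exactly when N is even. Thus N is even.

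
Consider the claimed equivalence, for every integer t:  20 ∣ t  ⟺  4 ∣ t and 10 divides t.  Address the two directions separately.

(→) If 20 ∣ t, write t = 20q. Since 20 = 5·4, t = 4·(5q), so 4 ∣ t; and since 20 = 2·10, t = 10·(2q), so 10 ∣ t.

(←) Suppose 4 ∣ t and 10 ∣ t. Any common multiple of 4 and 10 is a multiple of their lcm; here lcm(4, 10) = 4·10/gcd(4, 10) = 40/2 = 20, so 20 ∣ t.

Both implications hold.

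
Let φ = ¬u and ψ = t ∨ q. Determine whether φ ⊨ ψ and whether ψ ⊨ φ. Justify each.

Neither implication holds.

Forward direction. This fails. Under t = F, q = F, u = F, the left side is true but the right side is false.

Converse. This fails. Under t = T, q = F, u = T, the left side is false but the right side is true.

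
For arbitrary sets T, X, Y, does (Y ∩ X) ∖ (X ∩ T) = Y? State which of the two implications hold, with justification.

Forward inclusion. Let x ∈ (Y ∩ X) ∖ (X ∩ T). Then x ∈ X ∩ Y and x ∉ T, from which x ∈ Y.

Reverse inclusion. This inclusion fails. Take T = ∅, X = ∅, Y = {1}; then 1 ∈ Y but 1 ∉ (Y ∩ X) ∖ (X ∩ T).

(⊆) holds; (⊇) fails.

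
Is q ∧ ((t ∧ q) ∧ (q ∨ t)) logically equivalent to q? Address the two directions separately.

[⇒] Assume the antecedent. If q is true, q reduces to true regardless of the other variables. If q is false, the antecedent cannot hold. Either way q holds.

[⇐] This fails. Under q = T, t = F, the left side is false but the right side is true.

(⇒) holds; (⇐) fails.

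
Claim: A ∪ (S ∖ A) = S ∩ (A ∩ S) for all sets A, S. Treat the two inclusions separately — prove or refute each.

(⊆) This inclusion fails. Take A = {1}, S = ∅; then 1 ∈ A ∪ (S ∖ A) but 1 ∉ S ∩ (A ∩ S).

(⊇) Let x ∈ S ∩ (A ∩ S). Then x ∈ A ∩ S, from which x ∈ A ∪ (S ∖ A).

The sets are not equal: only the reverse inclusion holds.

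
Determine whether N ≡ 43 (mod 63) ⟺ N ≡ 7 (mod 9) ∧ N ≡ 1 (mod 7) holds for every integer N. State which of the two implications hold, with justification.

Both directions hold.

(⟸) If N ≡ 7 (mod 9) and N ≡ 1 (mod 7), then by the Chinese remainder theorem N ≡ 43 (mod 63). This is exactly N ≡ 43 (mod 63).

(⟹) Suppose N ≡ 43 (mod 63); write N = 63j + 43. Since 9 ∣ 63, reducing mod 9 gives N ≡ 43 ≡ 7 (mod 9); since 7 ∣ 63, reducing mod 7 gives N ≡ 43 ≡ 1 (mod 7).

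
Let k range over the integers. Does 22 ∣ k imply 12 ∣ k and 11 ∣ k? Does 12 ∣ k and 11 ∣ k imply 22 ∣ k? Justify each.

(⟹) This fails: take k = 22. Certainly 22 ∣ 22, but 12 ∤ 22.

(⟸) Suppose 12 ∣ k and 11 ∣ k. Any common multiple of 12 and 11 is a multiple of their lcm; here gcd(12, 11) = 1, so lcm(12, 11) = 12·11 = 132, so 132 ∣ k. Since 22 ∣ 132, it follows that 22 ∣ k.

The forward direction fails; the converse holds.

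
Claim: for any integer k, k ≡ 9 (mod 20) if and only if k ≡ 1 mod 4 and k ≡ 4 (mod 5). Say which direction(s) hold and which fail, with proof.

(⇒) Suppose k ≡ 9 (mod 20); write k = 20j + 9. Since 4 ∣ 20, reducing mod 4 gives k ≡ 9 ≡ 1 (mod 4); since 5 ∣ 20, reducing mod 5 gives k ≡ 9 ≡ 4 (mod 5).

(⇐) Conversely, if k ≡ 1 (mod 4) and k ≡ 4 (mod 5), then by the Chinese remainder theorem k ≡ 9 (mod 20). This is exactly k ≡ 9 (mod 20).

Both directions hold; the statement is true.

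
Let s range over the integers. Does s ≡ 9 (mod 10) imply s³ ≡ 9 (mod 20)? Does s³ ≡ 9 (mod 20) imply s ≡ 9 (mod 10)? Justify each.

(⇒) This fails: take s = 19. Then 19 ≡ 9 (mod 10), but 19³ = 6859 ≡ 19 (mod 20), not 9.

(⇐) Conversely, the residues r modulo 20 with r³ ≡ 9 (mod 20) are exactly {9}, and each is ≡ 9 (mod 10).

Only the converse holds.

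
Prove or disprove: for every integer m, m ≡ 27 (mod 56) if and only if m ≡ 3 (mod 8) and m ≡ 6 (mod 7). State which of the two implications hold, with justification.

[⇒] Suppose m ≡ 27 (mod 56); write m = 56j + 27. Since 8 ∣ 56, reducing mod 8 gives m ≡ 27 ≡ 3 (mod 8); since 7 ∣ 56, reducing mod 7 gives m ≡ 27 ≡ 6 (mod 7).

[⇐] Conversely, if m ≡ 3 (mod 8) and m ≡ 6 (mod 7), then by the Chinese remainder theorem m ≡ 27 (mod 56). This is exactly m ≡ 27 (mod 56).

The biconditional holds.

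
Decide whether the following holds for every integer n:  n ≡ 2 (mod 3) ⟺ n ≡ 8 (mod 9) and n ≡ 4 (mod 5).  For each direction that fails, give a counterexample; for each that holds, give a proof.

(⟹) This fails: n = 32 gives 32 ≡ 2 (mod 3) but 32 ≡ 5 (mod 9), so the conjunction on the right does not hold.

(⟸) Conversely, if n ≡ 8 (mod 9) and n ≡ 4 (mod 5), then by the Chinese remainder theorem n ≡ 44 (mod 45). Since 44 ≡ 2 (mod 3) and 3 ∣ 45, we get n ≡ 2 (mod 3).

The forward direction fails; the converse holds.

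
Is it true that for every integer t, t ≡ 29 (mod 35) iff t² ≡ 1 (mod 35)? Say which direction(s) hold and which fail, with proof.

(⟸) This fails: take t = 1. Then 1² = 1 ≡ 1 (mod 35), yet 1 ≡ 1 (mod 35), not 29.

(⟹) Suppose t ≡ 29 (mod 35). Write t = 35j + 29. Then (35j + 29)² = 1225j² + 2030j + 841 = 35(35j² + 58j + 24) + 1, so t² ≡ 1 (mod 35).

Only the forward direction holds.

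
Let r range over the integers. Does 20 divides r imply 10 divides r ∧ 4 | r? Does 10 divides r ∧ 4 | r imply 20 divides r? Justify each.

Both directions hold.

(→) If 20 ∣ r, write r = 20q. Since 20 = 2·10, r = 10·(2q), so 10 ∣ r; and since 20 = 5·4, r = 4·(5q), so 4 ∣ r.

(←) Suppose 10 ∣ r and 4 ∣ r. Any common multiple of 10 and 4 is a multiple of their lcm; here lcm(10, 4) = 10·4/gcd(10, 4) = 40/2 = 20, so 20 ∣ r.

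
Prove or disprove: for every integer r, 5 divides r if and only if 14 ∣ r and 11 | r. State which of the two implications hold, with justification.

Neither implication holds.

(⟹) This fails: take r = 5. Certainly 5 ∣ 5, but 14 ∤ 5.

(⟸) This fails: take r = 154. Both 14 ∣ 154 and 11 ∣ 154, yet 154 is not a multiple of 5 (since 154 = 30·5 + 4), so 5 ∤ 154.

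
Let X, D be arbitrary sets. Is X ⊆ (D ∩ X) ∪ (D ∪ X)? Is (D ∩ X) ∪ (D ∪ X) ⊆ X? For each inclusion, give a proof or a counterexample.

(⊆) Let x ∈ X. Then either x ∈ X and x ∉ D; or x ∈ X ∩ D. In each case x ∈ (D ∩ X) ∪ (D ∪ X), so X ⊆ (D ∩ X) ∪ (D ∪ X).

(⊇) This inclusion fails. Take X = ∅, D = {1}; then 1 ∈ (D ∩ X) ∪ (D ∪ X) but 1 ∉ X.

The sets are not equal: only the forward inclusion holds.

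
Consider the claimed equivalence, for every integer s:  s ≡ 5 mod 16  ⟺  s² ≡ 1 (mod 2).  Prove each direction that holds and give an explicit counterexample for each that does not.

Forward direction. Suppose s ≡ 5 (mod 16). Then s² ≡ 5² = 25 (mod 16), and since 2 ∣ 16, also s² ≡ 1 (mod 2).

Converse. This fails: take s = 1. Then 1² = 1 ≡ 1 (mod 2), yet 1 ≡ 1 (mod 16), not 5.

The forward direction holds; the converse fails.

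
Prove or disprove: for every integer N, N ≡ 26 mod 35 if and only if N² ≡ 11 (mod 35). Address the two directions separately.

(⇒) holds; (⇐) fails.

Forward direction. Suppose N ≡ 26 mod 35. Write N = 35j + 26. Then (35j + 26)² = 1225j² + 1820j + 676 = 35(35j² + 52j + 19) + 11, so N² ≡ 11 (mod 35).

Converse. This fails: take N = 9. Then 9² = 81 ≡ 11 (mod 35), yet 9 ≡ 9 (mod 35), not 26.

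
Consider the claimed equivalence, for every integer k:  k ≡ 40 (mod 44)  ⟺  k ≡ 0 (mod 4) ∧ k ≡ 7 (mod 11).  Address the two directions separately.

(⟹) Suppose k ≡ 40 (mod 44); write k = 44j + 40. Since 4 ∣ 44, reducing mod 4 gives k ≡ 40 ≡ 0 (mod 4); since 11 ∣ 44, reducing mod 11 gives k ≡ 40 ≡ 7 (mod 11).

(⟸) Conversely, if k ≡ 0 (mod 4) and k ≡ 7 (mod 11), then by the Chinese remainder theorem k ≡ 40 (mod 44). This is exactly k ≡ 40 (mod 44).

Both directions hold; the statement is true.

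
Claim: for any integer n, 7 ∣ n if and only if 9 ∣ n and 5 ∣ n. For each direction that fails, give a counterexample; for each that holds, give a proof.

Neither direction holds.

Forward direction. This fails: take n = 7. Certainly 7 ∣ 7, but 9 ∤ 7.

Converse. This fails: take n = 45. Both 9 ∣ 45 and 5 ∣ 45, yet 45 is not a multiple of 7 (since 45 = 6·7 + 3), so 7 ∤ 45.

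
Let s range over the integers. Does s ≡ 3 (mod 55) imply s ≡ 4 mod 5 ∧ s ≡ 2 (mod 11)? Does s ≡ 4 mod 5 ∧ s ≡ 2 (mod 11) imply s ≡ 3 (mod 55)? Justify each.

Neither implication holds.

(⟹) This fails: s = 3 gives 3 ≡ 3 (mod 55) but 3 ≡ 3 (mod 5), so the conjunction on the right does not hold.

(⟸) This fails: s = 24 satisfies both congruences on the right (24 ≡ 4 mod 5 and 24 ≡ 2 mod 11) yet 24 ≡ 24 (mod 55), not 3.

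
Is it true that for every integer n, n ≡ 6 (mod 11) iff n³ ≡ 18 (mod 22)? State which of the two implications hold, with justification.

(←) The residues r modulo 22 with r³ ≡ 18 (mod 22) are exactly {6}, and each is ≡ 6 (mod 11).

(→) This fails: take n = 17. Then 17 ≡ 6 (mod 11), but 17³ = 4913 ≡ 7 (mod 22), not 18.

Not equivalent: only (⇐) holds.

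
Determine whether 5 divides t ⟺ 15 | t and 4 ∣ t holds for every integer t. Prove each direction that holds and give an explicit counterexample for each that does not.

The forward direction fails; the converse holds.

Forward direction. This fails: take t = 5. Certainly 5 ∣ 5, but 15 ∤ 5.

Converse. Suppose 15 ∣ t and 4 ∣ t. Any common multiple of 15 and 4 is a multiple of their lcm; here gcd(15, 4) = 1, so lcm(15, 4) = 15·4 = 60, so 60 ∣ t. Since 5 ∣ 60, it follows that 5 ∣ t.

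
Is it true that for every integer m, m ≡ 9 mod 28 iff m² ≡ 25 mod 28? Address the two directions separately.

The forward direction holds; the converse fails.

(⟹) Suppose m ≡ 9 mod 28. Write m = 28j + 9. Then (28j + 9)² = 784j² + 504j + 81 = 28(28j² + 18j + 2) + 25, so m² ≡ 25 (mod 28).

(⟸) This fails: take m = 5. Then 5² = 25 ≡ 25 (mod 28), yet 5 ≡ 5 (mod 28), not 9.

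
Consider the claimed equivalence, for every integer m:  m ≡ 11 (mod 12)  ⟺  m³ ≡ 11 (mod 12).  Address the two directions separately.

Both directions hold.

(⟸) Suppose m³ ≡ 11 (mod 12). The only residue r in {0, …, 11} with r³ ≡ 11 (mod 12) is r = 11, so m ≡ 11 (mod 12).

(⟹) Suppose m ≡ 11 (mod 12). Write m = 12j + 11. Then (12j + 11)³ = 1728j³ + 4752j² + 4356j + 1331 = 12(144j³ + 396j² + 363j + 110) + 11, so m³ ≡ 11 (mod 12).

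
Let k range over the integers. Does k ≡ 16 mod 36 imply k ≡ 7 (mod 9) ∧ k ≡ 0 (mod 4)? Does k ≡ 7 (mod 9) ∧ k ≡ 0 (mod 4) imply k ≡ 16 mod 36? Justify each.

Both directions hold; the statement is true.

(⇒) Suppose k ≡ 16 (mod 36); write k = 36j + 16. Since 9 ∣ 36, reducing mod 9 gives k ≡ 16 ≡ 7 (mod 9); since 4 ∣ 36, reducing mod 4 gives k ≡ 16 ≡ 0 (mod 4).

(⇐) Conversely, if k ≡ 7 (mod 9) and k ≡ 0 (mod 4), then by the Chinese remainder theorem k ≡ 16 (mod 36). This is exactly k ≡ 16 (mod 36).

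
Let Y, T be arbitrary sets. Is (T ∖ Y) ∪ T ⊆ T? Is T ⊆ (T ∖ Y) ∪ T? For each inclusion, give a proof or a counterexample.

Both inclusions hold; the sets are equal.

(⊆) Let x ∈ (T ∖ Y) ∪ T. Then either x ∈ T and x ∉ Y; or x ∈ Y ∩ T. In each case x ∈ T, so (T ∖ Y) ∪ T ⊆ T.

(⊇) Let x ∈ T. Then either x ∈ T and x ∉ Y; or x ∈ Y ∩ T. In each case x ∈ (T ∖ Y) ∪ T, so T ⊆ (T ∖ Y) ∪ T.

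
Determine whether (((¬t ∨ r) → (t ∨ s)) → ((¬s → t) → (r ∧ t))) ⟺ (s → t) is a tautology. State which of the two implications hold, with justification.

The forward direction holds; the converse fails.

(⇒) Assume the antecedent. If t is true, s → t reduces to true regardless of the other variables. If t is false, the antecedent forces (t = F, s = F, r = F) or (t = F, s = F, r = T), and s → t holds there. Either way s → t holds.

(⇐) This fails. Under t = T, s = F, r = F, the left side is false but the right side is true.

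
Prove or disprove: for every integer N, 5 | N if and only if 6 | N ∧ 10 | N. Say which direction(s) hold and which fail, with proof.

(⇒) fails; (⇐) holds.

(⟹) This fails: take N = 5. Certainly 5 ∣ 5, but 6 ∤ 5.

(⟸) Suppose 6 ∣ N and 10 ∣ N. Any common multiple of 6 and 10 is a multiple of their lcm; here lcm(6, 10) = 6·10/gcd(6, 10) = 60/2 = 30, so 30 ∣ N. Since 5 ∣ 30, it follows that 5 ∣ N.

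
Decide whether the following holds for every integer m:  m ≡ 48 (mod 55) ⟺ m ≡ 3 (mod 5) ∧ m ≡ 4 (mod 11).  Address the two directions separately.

Forward direction. Suppose m ≡ 48 (mod 55); write m = 55j + 48. Since 5 ∣ 55, reducing mod 5 gives m ≡ 48 ≡ 3 (mod 5); since 11 ∣ 55, reducing mod 11 gives m ≡ 48 ≡ 4 (mod 11).

Converse. If m ≡ 3 (mod 5) and m ≡ 4 (mod 11), then by the Chinese remainder theorem m ≡ 48 (mod 55). This is exactly m ≡ 48 (mod 55).

Both implications hold.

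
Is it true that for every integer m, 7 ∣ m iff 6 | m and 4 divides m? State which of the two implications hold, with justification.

Neither direction holds.

[⇒] This fails: take m = 7. Certainly 7 ∣ 7, but 6 ∤ 7.

[⇐] This fails: take m = 12. Both 6 ∣ 12 and 4 ∣ 12, yet 12 is not a multiple of 7 (since 12 = 1·7 + 5), so 7 ∤ 12.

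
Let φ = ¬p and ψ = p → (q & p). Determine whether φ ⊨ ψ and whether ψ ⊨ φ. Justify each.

Not equivalent: only (⇒) holds.

(→) Assume the antecedent. If q is true, p → (q & p) reduces to true regardless of the other variables. If q is false, the antecedent forces (q = F, p = F), and p → (q & p) holds there. Either way p → (q & p) holds.

(←) This fails. Under q = T, p = T, the left side is false but the right side is true.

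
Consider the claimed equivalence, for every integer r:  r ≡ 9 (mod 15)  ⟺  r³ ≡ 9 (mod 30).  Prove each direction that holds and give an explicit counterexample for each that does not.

(⇒) This fails: take r = 24. Then 24 ≡ 9 (mod 15), but 24³ = 13824 ≡ 24 (mod 30), not 9.

(⇐) Conversely, the residues r modulo 30 with r³ ≡ 9 (mod 30) are exactly {9}, and each is ≡ 9 (mod 15).

Only the reverse direction holds.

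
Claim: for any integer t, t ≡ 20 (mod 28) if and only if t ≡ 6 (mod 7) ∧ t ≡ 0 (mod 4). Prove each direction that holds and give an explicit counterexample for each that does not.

Both implications hold.

[⇒] Suppose t ≡ 20 (mod 28); write t = 28j + 20. Since 7 ∣ 28, reducing mod 7 gives t ≡ 20 ≡ 6 (mod 7); since 4 ∣ 28, reducing mod 4 gives t ≡ 20 ≡ 0 (mod 4).

[⇐] Conversely, if t ≡ 6 (mod 7) and t ≡ 0 (mod 4), then by the Chinese remainder theorem t ≡ 20 (mod 28). This is exactly t ≡ 20 (mod 28).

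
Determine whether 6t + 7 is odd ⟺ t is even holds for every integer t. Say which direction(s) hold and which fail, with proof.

The forward direction fails; the converse holds.

Forward direction. This fails: take t = 1. Then 6t + 7 = 13, which is odd, yet t = 1 is odd, not even.

Converse. Suppose t is even. Since 6 is even, 6t is even for every t, so 6t + 7 has the same parity as 7, which is odd. Hence 6t + 7 is odd.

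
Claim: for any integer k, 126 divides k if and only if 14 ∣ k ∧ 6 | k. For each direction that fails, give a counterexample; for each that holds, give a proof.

(⟸) This fails: take k = 42. Both 14 ∣ 42 and 6 ∣ 42, yet 42 is not a multiple of 126 (since 42 = 0·126 + 42), so 126 ∤ 42.

(⟹) If 126 ∣ k, write k = 126q. Since 126 = 9·14, k = 14·(9q), so 14 ∣ k; and since 126 = 21·6, k = 6·(21q), so 6 ∣ k.

Not equivalent: only (⇒) holds.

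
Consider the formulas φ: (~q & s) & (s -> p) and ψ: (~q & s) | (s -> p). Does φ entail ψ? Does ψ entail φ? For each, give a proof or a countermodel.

[⇒] Assume the antecedent. If q is true, the antecedent cannot hold. If q is false, (~q & s) | (s -> p) reduces to true regardless of the other variables. Either way (~q & s) | (s -> p) holds.

[⇐] This fails. Under q = F, p = F, s = F, the left side is false but the right side is true.

(⇒) holds; (⇐) fails.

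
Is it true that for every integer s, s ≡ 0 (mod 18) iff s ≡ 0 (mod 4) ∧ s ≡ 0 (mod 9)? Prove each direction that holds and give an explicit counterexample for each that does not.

(⇒) fails; (⇐) holds.

[⇒] This fails: s = 18 gives 18 ≡ 0 (mod 18) but 18 ≡ 2 (mod 4), so the conjunction on the right does not hold.

[⇐] Conversely, if s ≡ 0 (mod 4) and s ≡ 0 (mod 9), then by the Chinese remainder theorem s ≡ 0 (mod 36). Since 0 ≡ 0 (mod 18) and 18 ∣ 36, we get s ≡ 0 (mod 18).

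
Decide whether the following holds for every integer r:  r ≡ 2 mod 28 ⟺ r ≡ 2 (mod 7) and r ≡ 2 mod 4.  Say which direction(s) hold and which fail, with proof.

(⇐) If r ≡ 2 (mod 7) and r ≡ 2 (mod 4), then by the Chinese remainder theorem r ≡ 2 (mod 28). This is exactly r ≡ 2 (mod 28).

(⇒) Suppose r ≡ 2 (mod 28); write r = 28j + 2. Since 7 ∣ 28, reducing mod 7 gives r ≡ 2 (mod 7); since 4 ∣ 28, reducing mod 4 gives r ≡ 2 (mod 4).

Both directions hold; the statement is true.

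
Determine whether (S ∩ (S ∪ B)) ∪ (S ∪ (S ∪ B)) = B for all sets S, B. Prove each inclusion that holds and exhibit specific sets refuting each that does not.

Forward inclusion. This inclusion fails. Take S = {1}, B = ∅; then 1 ∈ (S ∩ (S ∪ B)) ∪ (S ∪ (S ∪ B)) but 1 ∉ B.

Reverse inclusion. Let x ∈ B. Then either x ∈ B and x ∉ S; or x ∈ S ∩ B. In each case x ∈ (S ∩ (S ∪ B)) ∪ (S ∪ (S ∪ B)), so B ⊆ (S ∩ (S ∪ B)) ∪ (S ∪ (S ∪ B)).

(⊆) fails; (⊇) holds.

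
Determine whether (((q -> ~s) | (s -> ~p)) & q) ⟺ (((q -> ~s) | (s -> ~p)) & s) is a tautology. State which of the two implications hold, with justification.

Both directions fail.

[⇒] This fails. Under s = F, q = T, p = F, the left side is true but the right side is false.

[⇐] This fails. Under s = T, q = F, p = F, the left side is false but the right side is true.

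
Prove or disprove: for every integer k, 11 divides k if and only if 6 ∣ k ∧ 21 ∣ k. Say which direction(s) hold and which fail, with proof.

Neither direction holds.

(⇒) This fails: take k = 11. Certainly 11 ∣ 11, but 6 ∤ 11.

(⇐) This fails: take k = 42. Both 6 ∣ 42 and 21 ∣ 42, yet 42 is not a multiple of 11 (since 42 = 3·11 + 9), so 11 ∤ 42.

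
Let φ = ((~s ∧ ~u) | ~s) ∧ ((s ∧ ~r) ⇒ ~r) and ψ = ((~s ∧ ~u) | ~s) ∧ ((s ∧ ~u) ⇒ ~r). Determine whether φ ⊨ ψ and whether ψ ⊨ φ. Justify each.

(⇒) Assume the antecedent. If r is true, the antecedent forces (r = T, u = F, s = F) or (r = T, u = T, s = F), and the consequent holds there. If r is false, the antecedent forces (r = F, u = F, s = F) or (r = F, u = T, s = F), and the consequent holds there. Either way the consequent holds.

(⇐) Assume the antecedent. If r is true, the antecedent forces (r = T, u = F, s = F) or (r = T, u = T, s = F), and the consequent holds there. If r is false, the antecedent forces (r = F, u = F, s = F) or (r = F, u = T, s = F), and the consequent holds there. Either way the consequent holds.

Both directions hold; the statement is true.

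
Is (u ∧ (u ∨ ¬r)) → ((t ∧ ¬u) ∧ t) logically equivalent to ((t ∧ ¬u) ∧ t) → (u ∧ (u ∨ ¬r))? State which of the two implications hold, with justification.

Both directions fail.

(⇒) This fails. Under u = F, r = F, t = T, the left side is true but the right side is false.

(⇐) This fails. Under u = T, r = F, t = F, the left side is false but the right side is true.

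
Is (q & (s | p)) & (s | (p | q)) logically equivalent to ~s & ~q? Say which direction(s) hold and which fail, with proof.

Both directions fail.

(⇒) This fails. Under p = T, s = F, q = T, the left side is true but the right side is false.

(⇐) This fails. Under p = F, s = F, q = F, the left side is false but the right side is true.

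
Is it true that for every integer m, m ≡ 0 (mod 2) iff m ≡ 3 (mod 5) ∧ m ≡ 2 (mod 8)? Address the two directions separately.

The forward direction fails; the converse holds.

[⇒] This fails: m = 0 gives 0 ≡ 0 (mod 2) but 0 ≡ 0 (mod 5), so the conjunction on the right does not hold.

[⇐] Conversely, if m ≡ 3 (mod 5) and m ≡ 2 (mod 8), then by the Chinese remainder theorem m ≡ 18 (mod 40). Since 18 ≡ 0 (mod 2) and 2 ∣ 40, we get m ≡ 0 (mod 2).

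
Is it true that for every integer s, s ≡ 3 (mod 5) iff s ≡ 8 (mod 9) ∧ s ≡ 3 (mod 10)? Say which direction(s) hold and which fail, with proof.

Forward direction. This fails: s = 33 gives 33 ≡ 3 (mod 5) but 33 ≡ 6 (mod 9), so the conjunction on the right does not hold.

Converse. If s ≡ 8 (mod 9) and s ≡ 3 (mod 10), then by the Chinese remainder theorem s ≡ 53 (mod 90). Since 53 ≡ 3 (mod 5) and 5 ∣ 90, we get s ≡ 3 (mod 5).

Only the converse holds.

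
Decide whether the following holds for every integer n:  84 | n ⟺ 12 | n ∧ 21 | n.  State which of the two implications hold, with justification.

Equivalent; both directions hold.

(⇐) Suppose 12 ∣ n and 21 ∣ n. Any common multiple of 12 and 21 is a multiple of their lcm; here lcm(12, 21) = 12·21/gcd(12, 21) = 252/3 = 84, so 84 ∣ n.

(⇒) If 84 ∣ n, write n = 84q. Since 84 = 7·12, n = 12·(7q), so 12 ∣ n; and since 84 = 4·21, n = 21·(4q), so 21 ∣ n.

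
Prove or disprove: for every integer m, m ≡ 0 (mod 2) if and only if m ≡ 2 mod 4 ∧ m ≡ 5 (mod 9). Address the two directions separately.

Forward direction. This fails: m = 0 gives 0 ≡ 0 (mod 2) but 0 ≡ 0 (mod 4), so the conjunction on the right does not hold.

Converse. If m ≡ 2 (mod 4) and m ≡ 5 (mod 9), then by the Chinese remainder theorem m ≡ 14 (mod 36). Since 14 ≡ 0 (mod 2) and 2 ∣ 36, we get m ≡ 0 (mod 2).

Only the reverse direction holds.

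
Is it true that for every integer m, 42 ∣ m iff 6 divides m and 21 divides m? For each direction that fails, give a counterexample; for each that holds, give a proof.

Forward direction. If 42 ∣ m, write m = 42q. Since 42 = 7·6, m = 6·(7q), so 6 ∣ m; and since 42 = 2·21, m = 21·(2q), so 21 ∣ m.

Converse. Suppose 6 ∣ m and 21 ∣ m. Any common multiple of 6 and 21 is a multiple of their lcm; here lcm(6, 21) = 6·21/gcd(6, 21) = 126/3 = 42, so 42 ∣ m.

Both directions hold.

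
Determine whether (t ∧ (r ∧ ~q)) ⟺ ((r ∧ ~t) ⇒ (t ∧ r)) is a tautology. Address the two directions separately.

(⇒) Assume the antecedent. If t is true, (r ∧ ~t) ⇒ (t ∧ r) reduces to true regardless of the other variables. If t is false, the antecedent cannot hold. Either way (r ∧ ~t) ⇒ (t ∧ r) holds.

(⇐) This fails. Under t = F, q = F, r = F, the left side is false but the right side is true.

Only the forward implication holds.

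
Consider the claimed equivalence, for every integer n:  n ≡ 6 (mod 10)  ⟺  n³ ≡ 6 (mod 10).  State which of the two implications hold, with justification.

[⇒] Suppose n ≡ 6 (mod 10). Write n = 10j + 6. Then (10j + 6)³ = 1000j³ + 1800j² + 1080j + 216 = 10(100j³ + 180j² + 108j + 21) + 6, so n³ ≡ 6 (mod 10).

[⇐] For the converse, argue contrapositively. If n ≢ 6 (mod 10), then n is congruent to one of 0, 1, 2, 3, 4, 5, 7, 8, 9 modulo 10, and these give n³ ≡ 0, 1, 8, 7, 4, 5, 3, 2, 9 respectively — never 6.

Both implications hold.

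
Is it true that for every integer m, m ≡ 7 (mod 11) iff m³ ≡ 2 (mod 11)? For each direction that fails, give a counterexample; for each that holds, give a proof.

Both implications hold.

[⇒] Suppose m ≡ 7 (mod 11). Write m = 11j + 7. Then (11j + 7)³ = 1331j³ + 2541j² + 1617j + 343 = 11(121j³ + 231j² + 147j + 31) + 2, so m³ ≡ 2 (mod 11).

[⇐] For the converse, argue contrapositively. If m ≢ 7 (mod 11), then m is congruent to one of 0, 1, 2, 3, 4, 5, 6, 8, 9, 10 modulo 11, and these give m³ ≡ 0, 1, 8, 5, 9, 4, 7, 6, 3, 10 respectively — never 2.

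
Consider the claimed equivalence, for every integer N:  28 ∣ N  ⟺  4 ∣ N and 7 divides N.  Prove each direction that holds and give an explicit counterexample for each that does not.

(→) If 28 ∣ N, write N = 28q. Since 28 = 7·4, N = 4·(7q), so 4 ∣ N; and since 28 = 4·7, N = 7·(4q), so 7 ∣ N.

(←) Suppose 4 ∣ N and 7 ∣ N. Any common multiple of 4 and 7 is a multiple of their lcm; here gcd(4, 7) = 1, so lcm(4, 7) = 4·7 = 28, so 28 ∣ N.

The biconditional holds.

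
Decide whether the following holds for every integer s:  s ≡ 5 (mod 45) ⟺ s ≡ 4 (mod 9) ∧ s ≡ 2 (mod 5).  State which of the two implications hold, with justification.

Neither implication holds.

(⇒) This fails: s = 5 gives 5 ≡ 5 (mod 45) but 5 ≡ 5 (mod 9), so the conjunction on the right does not hold.

(⇐) This fails: s = 22 satisfies both congruences on the right (22 ≡ 4 mod 9 and 22 ≡ 2 mod 5) yet 22 ≡ 22 (mod 45), not 5.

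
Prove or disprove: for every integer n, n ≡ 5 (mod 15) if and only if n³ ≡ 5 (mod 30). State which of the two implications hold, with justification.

Only the reverse direction holds.

(←) The residues r modulo 30 with r³ ≡ 5 (mod 30) are exactly {5}, and each is ≡ 5 (mod 15).

(→) This fails: take n = 20. Then 20 ≡ 5 (mod 15), but 20³ = 8000 ≡ 20 (mod 30), not 5.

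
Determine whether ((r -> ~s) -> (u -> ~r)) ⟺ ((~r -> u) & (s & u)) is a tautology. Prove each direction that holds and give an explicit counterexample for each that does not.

[⇒] This fails. Under r = F, s = F, u = F, the left side is true but the right side is false.

[⇐] Assume the antecedent. If r is true, the antecedent forces (r = T, s = T, u = T), and (r -> ~s) -> (u -> ~r) holds there. If r is false, (r -> ~s) -> (u -> ~r) reduces to true regardless of the other variables. Either way (r -> ~s) -> (u -> ~r) holds.

The forward direction fails; the converse holds.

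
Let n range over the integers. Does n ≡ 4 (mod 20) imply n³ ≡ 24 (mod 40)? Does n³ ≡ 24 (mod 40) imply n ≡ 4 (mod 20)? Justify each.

Only the forward implication holds.

[⇒] Suppose n ≡ 4 (mod 20). Working modulo 40, n ∈ {4, 24}; for each such r, r³ ≡ 24 (mod 40).

[⇐] This fails: take n = 14. Then 14³ = 2744 ≡ 24 (mod 40), yet 14 ≡ 14 (mod 20), not 4.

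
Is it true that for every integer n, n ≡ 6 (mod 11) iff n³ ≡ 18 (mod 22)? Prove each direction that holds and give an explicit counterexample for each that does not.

[⇐] The residues r modulo 22 with r³ ≡ 18 (mod 22) are exactly {6}, and each is ≡ 6 (mod 11).

[⇒] This fails: take n = 17. Then 17 ≡ 6 (mod 11), but 17³ = 4913 ≡ 7 (mod 22), not 18.

Only the reverse direction holds.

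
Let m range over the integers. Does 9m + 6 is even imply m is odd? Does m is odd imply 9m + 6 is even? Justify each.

(⇒) fails and (⇐) fails.

(⟹) This fails: m = 4 gives 9m + 6 = 42, which is even, but 4 is even, not odd.

(⟸) This also fails: m = 7 is odd, but 9m + 6 = 69 is odd, not even.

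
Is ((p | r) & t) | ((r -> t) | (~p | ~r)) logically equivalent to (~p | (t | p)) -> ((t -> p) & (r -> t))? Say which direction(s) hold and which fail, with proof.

The forward direction fails; the converse holds.

(⟹) This fails. Under t = T, p = F, r = F, the left side is true but the right side is false.

(⟸) Assume the antecedent. If t is true, the consequent reduces to true regardless of the other variables. If t is false, the antecedent forces (t = F, p = F, r = F) or (t = F, p = T, r = F), and the consequent holds there. Either way the consequent holds.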